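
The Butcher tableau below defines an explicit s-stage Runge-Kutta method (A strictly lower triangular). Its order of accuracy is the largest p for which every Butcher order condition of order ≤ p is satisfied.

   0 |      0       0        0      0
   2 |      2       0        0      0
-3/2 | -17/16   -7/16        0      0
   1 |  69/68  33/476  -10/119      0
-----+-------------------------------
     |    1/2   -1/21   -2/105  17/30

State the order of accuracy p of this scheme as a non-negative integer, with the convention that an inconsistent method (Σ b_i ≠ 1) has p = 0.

4

b = (1/2, -1/21, -2/105, 17/30)
c = (0, 2, -3/2, 1)
Ac = (0, 0, -7/8, 9/34)
Σ b_i: 1/2·1 + (-1/21)·1 + (-2/105)·1 + 17/30·1 = 1 ✓
b·c: (-1/21)·2 + (-2/105)·(-3/2) + 17/30·1 = 1/2 ✓
b·c²: (-1/21)·4 + (-2/105)·9/4 + 17/30·1 = 1/3 ✓
b·Ac: (-2/105)·(-7/8) + 17/30·9/34 = 1/6 ✓
b·c³: (-1/21)·8 + (-2/105)·(-27/8) + 17/30·1 = 1/4 ✓
b·(c∘Ac): (-2/105)·21/16 + 17/30·9/34 = 1/8 ✓
b·Ac²: (-2/105)·(-7/4) + 17/30·3/34 = 1/12 ✓
b·A²c: 17/30·5/68 = 1/24 ✓; 4 stages ⇒ order 4.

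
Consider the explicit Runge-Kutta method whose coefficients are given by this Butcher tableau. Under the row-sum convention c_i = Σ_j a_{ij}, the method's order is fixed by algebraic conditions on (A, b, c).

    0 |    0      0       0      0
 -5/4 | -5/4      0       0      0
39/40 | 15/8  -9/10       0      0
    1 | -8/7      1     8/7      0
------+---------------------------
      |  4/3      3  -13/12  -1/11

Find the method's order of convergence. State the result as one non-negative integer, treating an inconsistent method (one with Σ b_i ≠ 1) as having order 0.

b = (4/3, 3, -13/12, -1/11)
c = (0, -5/4, 39/40, 1)
Ac = (0, 0, 9/8, -19/140)
Σ b_i: 4/3·1 + 3·1 + (-13/12)·1 + (-1/11)·1 = 139/44 ≠ 1 ⇒ order 0.

0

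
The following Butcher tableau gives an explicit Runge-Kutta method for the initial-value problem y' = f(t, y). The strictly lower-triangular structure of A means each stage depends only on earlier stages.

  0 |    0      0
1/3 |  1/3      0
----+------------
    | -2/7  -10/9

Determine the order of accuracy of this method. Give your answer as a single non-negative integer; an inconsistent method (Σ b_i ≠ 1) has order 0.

0

b = (-2/7, -10/9)
c = (0, 1/3)
Σ b_i: (-2/7)·1 + (-10/9)·1 = -88/63 ≠ 1 ⇒ order 0.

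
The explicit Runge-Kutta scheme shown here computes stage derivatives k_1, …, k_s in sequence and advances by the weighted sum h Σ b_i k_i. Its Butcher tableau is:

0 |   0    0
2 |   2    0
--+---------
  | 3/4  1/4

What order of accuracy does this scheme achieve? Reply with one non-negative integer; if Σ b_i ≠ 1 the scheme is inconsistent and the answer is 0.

2

b = (3/4, 1/4)
c = (0, 2)
Σ b_i: 3/4·1 + 1/4·1 = 1 ✓
b·c: 1/4·2 = 1/2 ✓; 2 stages ⇒ order 2.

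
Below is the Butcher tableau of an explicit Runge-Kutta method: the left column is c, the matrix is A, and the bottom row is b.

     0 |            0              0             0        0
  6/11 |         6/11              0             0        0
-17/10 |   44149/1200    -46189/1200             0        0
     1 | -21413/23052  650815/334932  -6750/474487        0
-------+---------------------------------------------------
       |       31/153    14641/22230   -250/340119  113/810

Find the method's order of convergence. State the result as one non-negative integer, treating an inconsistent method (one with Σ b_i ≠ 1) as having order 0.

4

b = (31/153, 14641/22230, -250/340119, 113/810)
c = (0, 6/11, -17/10, 1)
Ac = (0, 0, -4199/200, 245/226)
Σ b_i: 31/153·1 + 14641/22230·1 + (-250/340119)·1 + 113/810·1 = 1 ✓
b·c: 14641/22230·6/11 + (-250/340119)·(-17/10) + 113/810·1 = 1/2 ✓
b·c²: 14641/22230·36/121 + (-250/340119)·289/100 + 113/810·1 = 1/3 ✓
b·Ac: (-250/340119)·(-4199/200) + 113/810·245/226 = 1/6 ✓
b·c³: 14641/22230·216/1331 + (-250/340119)·(-4913/1000) + 113/810·1 = 1/4 ✓
b·(c∘Ac): (-250/340119)·71383/2000 + 113/810·245/226 = 1/8 ✓
b·Ac²: (-250/340119)·(-12597/1100) + 113/810·1335/2486 = 1/12 ✓
b·A²c: 113/810·135/452 = 1/24 ✓; 4 stages ⇒ order 4.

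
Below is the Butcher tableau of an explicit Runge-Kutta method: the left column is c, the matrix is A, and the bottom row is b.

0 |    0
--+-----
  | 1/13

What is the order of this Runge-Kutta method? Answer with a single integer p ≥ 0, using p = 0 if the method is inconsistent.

b = (1/13)
c = (0)
Σ b_i: 1/13·1 = 1/13 ≠ 1 ⇒ order 0.

0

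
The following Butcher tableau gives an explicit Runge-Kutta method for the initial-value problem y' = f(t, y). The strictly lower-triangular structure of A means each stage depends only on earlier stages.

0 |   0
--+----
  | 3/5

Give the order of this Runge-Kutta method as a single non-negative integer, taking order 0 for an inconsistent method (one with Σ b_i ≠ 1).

0

b = (3/5)
c = (0)
Σ b_i: 3/5·1 = 3/5 ≠ 1 ⇒ order 0.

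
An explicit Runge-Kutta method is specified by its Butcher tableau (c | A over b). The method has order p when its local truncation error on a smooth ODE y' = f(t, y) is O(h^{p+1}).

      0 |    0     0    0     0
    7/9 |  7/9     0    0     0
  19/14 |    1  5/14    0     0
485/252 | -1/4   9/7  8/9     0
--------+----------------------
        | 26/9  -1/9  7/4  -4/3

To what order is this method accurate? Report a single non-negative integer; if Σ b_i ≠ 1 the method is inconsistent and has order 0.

b = (26/9, -1/9, 7/4, -4/3)
c = (0, 7/9, 19/14, 485/252)
Ac = (0, 0, 5/18, 139/63)
Σ b_i: 26/9·1 + (-1/9)·1 + 7/4·1 + (-4/3)·1 = 115/36 ≠ 1 ⇒ order 0.

0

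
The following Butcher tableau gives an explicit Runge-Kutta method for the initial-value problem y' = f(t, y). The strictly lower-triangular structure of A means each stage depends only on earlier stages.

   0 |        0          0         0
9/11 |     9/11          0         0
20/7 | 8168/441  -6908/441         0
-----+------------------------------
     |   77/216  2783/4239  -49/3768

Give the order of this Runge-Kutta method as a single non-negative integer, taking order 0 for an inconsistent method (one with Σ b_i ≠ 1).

3

b = (77/216, 2783/4239, -49/3768)
c = (0, 9/11, 20/7)
Ac = (0, 0, -628/49)
Σ b_i: 77/216·1 + 2783/4239·1 + (-49/3768)·1 = 1 ✓
b·c: 2783/4239·9/11 + (-49/3768)·20/7 = 1/2 ✓
b·c²: 2783/4239·81/121 + (-49/3768)·400/49 = 1/3 ✓
b·Ac: (-49/3768)·(-628/49) = 1/6 ✓; 3 stages ⇒ order 3.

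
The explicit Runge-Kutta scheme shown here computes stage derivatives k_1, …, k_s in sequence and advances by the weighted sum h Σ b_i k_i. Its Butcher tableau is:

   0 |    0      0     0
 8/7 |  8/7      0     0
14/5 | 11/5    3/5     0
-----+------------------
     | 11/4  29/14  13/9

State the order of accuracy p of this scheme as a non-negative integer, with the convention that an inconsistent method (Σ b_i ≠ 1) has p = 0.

b = (11/4, 29/14, 13/9)
c = (0, 8/7, 14/5)
Ac = (0, 0, 24/35)
Σ b_i: 11/4·1 + 29/14·1 + 13/9·1 = 1579/252 ≠ 1 ⇒ order 0.

0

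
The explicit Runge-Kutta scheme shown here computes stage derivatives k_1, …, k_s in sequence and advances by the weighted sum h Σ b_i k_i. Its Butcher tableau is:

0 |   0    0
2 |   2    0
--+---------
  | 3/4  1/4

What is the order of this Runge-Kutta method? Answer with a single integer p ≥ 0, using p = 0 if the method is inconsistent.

2

b = (3/4, 1/4)
c = (0, 2)
Σ b_i: 3/4·1 + 1/4·1 = 1 ✓
b·c: 1/4·2 = 1/2 ✓; 2 stages ⇒ order 2.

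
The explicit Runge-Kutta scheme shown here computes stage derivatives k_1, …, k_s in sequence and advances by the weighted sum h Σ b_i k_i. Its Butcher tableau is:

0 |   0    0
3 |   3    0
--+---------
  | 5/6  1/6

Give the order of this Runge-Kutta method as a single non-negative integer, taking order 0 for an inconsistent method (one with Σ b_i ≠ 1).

b = (5/6, 1/6)
c = (0, 3)
Σ b_i: 5/6·1 + 1/6·1 = 1 ✓
b·c: 1/6·3 = 1/2 ✓; 2 stages ⇒ order 2.

2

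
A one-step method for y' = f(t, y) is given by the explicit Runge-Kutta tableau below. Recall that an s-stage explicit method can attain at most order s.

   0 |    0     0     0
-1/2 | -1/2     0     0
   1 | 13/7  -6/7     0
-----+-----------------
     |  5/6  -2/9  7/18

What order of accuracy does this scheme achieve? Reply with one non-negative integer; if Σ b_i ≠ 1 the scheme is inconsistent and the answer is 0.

b = (5/6, -2/9, 7/18)
c = (0, -1/2, 1)
Ac = (0, 0, 3/7)
Σ b_i: 5/6·1 + (-2/9)·1 + 7/18·1 = 1 ✓
b·c: (-2/9)·(-1/2) + 7/18·1 = 1/2 ✓
b·c²: (-2/9)·1/4 + 7/18·1 = 1/3 ✓
b·Ac: 7/18·3/7 = 1/6 ✓; 3 stages ⇒ order 3.

3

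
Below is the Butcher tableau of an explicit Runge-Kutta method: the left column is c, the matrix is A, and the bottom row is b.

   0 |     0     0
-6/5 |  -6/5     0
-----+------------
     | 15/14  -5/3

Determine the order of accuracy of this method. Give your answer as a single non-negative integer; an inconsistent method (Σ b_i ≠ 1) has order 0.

0

b = (15/14, -5/3)
c = (0, -6/5)
Σ b_i: 15/14·1 + (-5/3)·1 = -25/42 ≠ 1 ⇒ order 0.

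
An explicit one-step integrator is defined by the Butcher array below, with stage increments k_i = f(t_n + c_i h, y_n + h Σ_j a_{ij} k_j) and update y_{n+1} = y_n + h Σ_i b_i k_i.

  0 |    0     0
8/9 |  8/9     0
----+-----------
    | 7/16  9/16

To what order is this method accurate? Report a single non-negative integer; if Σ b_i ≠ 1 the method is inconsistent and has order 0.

2

b = (7/16, 9/16)
c = (0, 8/9)
Σ b_i: 7/16·1 + 9/16·1 = 1 ✓
b·c: 9/16·8/9 = 1/2 ✓; 2 stages ⇒ order 2.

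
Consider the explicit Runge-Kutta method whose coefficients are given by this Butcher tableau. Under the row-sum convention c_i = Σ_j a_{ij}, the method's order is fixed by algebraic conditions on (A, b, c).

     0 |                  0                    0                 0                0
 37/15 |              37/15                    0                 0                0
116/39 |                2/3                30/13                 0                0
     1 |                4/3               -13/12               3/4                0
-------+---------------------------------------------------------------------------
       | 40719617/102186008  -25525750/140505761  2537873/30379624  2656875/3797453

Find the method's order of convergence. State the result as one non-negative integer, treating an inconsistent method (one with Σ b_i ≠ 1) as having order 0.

3

b = (40719617/102186008, -25525750/140505761, 2537873/30379624, 2656875/3797453)
c = (0, 37/15, 116/39, 1)
Ac = (0, 0, 74/13, -1033/2340)
Σ b_i: 40719617/102186008·1 + (-25525750/140505761)·1 + 2537873/30379624·1 + 2656875/3797453·1 = 1 ✓
b·c: (-25525750/140505761)·37/15 + 2537873/30379624·116/39 + 2656875/3797453·1 = 1/2 ✓
b·c²: (-25525750/140505761)·1369/225 + 2537873/30379624·13456/1521 + 2656875/3797453·1 = 1/3 ✓
b·Ac: 2537873/30379624·74/13 + 2656875/3797453·(-1033/2340) = 1/6 ✓
b·c³: (-25525750/140505761)·50653/3375 + 2537873/30379624·1560896/59319 + 2656875/3797453·1 = 6918359/40391091 ≠ 1/4 ⇒ order 3.
b·(c∘Ac): 2537873/30379624·8584/507 + 2656875/3797453·(-1033/2340) = 4579849/4142676 ≠ 1/8
b·Ac²: 2537873/30379624·2738/195 + 2656875/3797453·19907/456300 = 486103513/403910910 ≠ 1/12
b·A²c: 2656875/3797453·111/26 = 22685625/7594906 ≠ 1/24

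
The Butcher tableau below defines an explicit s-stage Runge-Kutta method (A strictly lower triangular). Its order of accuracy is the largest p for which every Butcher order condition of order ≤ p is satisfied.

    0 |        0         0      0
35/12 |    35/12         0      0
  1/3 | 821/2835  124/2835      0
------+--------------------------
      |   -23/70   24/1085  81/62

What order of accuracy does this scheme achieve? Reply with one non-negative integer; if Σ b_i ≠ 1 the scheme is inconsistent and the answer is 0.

b = (-23/70, 24/1085, 81/62)
c = (0, 35/12, 1/3)
Ac = (0, 0, 31/243)
Σ b_i: (-23/70)·1 + 24/1085·1 + 81/62·1 = 1 ✓
b·c: 24/1085·35/12 + 81/62·1/3 = 1/2 ✓
b·c²: 24/1085·1225/144 + 81/62·1/9 = 1/3 ✓
b·Ac: 81/62·31/243 = 1/6 ✓; 3 stages ⇒ order 3.

3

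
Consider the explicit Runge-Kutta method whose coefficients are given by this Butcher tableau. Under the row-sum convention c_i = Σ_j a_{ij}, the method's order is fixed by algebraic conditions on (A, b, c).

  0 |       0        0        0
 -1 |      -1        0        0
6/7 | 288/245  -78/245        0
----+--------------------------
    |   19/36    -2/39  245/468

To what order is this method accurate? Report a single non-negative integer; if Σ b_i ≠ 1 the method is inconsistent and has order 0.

b = (19/36, -2/39, 245/468)
c = (0, -1, 6/7)
Ac = (0, 0, 78/245)
Σ b_i: 19/36·1 + (-2/39)·1 + 245/468·1 = 1 ✓
b·c: (-2/39)·(-1) + 245/468·6/7 = 1/2 ✓
b·c²: (-2/39)·1 + 245/468·36/49 = 1/3 ✓
b·Ac: 245/468·78/245 = 1/6 ✓; 3 stages ⇒ order 3.

3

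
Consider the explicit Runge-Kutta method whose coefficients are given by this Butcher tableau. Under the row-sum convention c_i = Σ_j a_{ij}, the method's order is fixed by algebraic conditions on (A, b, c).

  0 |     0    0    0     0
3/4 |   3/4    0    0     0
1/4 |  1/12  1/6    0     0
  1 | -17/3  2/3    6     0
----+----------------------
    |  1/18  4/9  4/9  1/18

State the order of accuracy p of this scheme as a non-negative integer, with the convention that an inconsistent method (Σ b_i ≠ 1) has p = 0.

b = (1/18, 4/9, 4/9, 1/18)
c = (0, 3/4, 1/4, 1)
Ac = (0, 0, 1/8, 2)
Σ b_i: 1/18·1 + 4/9·1 + 4/9·1 + 1/18·1 = 1 ✓
b·c: 4/9·3/4 + 4/9·1/4 + 1/18·1 = 1/2 ✓
b·c²: 4/9·9/16 + 4/9·1/16 + 1/18·1 = 1/3 ✓
b·Ac: 4/9·1/8 + 1/18·2 = 1/6 ✓
b·c³: 4/9·27/64 + 4/9·1/64 + 1/18·1 = 1/4 ✓
b·(c∘Ac): 4/9·1/32 + 1/18·2 = 1/8 ✓
b·Ac²: 4/9·3/32 + 1/18·3/4 = 1/12 ✓
b·A²c: 1/18·3/4 = 1/24 ✓; 4 stages ⇒ order 4.

4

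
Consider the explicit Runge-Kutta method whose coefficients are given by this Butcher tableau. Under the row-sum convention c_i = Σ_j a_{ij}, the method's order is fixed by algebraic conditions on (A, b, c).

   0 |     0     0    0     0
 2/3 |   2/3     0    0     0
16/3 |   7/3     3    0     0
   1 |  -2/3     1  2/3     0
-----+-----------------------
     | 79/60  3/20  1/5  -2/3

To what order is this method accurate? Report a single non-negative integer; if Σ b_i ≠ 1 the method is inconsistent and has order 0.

b = (79/60, 3/20, 1/5, -2/3)
c = (0, 2/3, 16/3, 1)
Ac = (0, 0, 2, 38/9)
Σ b_i: 79/60·1 + 3/20·1 + 1/5·1 + (-2/3)·1 = 1 ✓
b·c: 3/20·2/3 + 1/5·16/3 + (-2/3)·1 = 1/2 ✓
b·c²: 3/20·4/9 + 1/5·256/9 + (-2/3)·1 = 229/45 ≠ 1/3 ⇒ order 2.
b·Ac: 1/5·2 + (-2/3)·38/9 = -326/135 ≠ 1/6

2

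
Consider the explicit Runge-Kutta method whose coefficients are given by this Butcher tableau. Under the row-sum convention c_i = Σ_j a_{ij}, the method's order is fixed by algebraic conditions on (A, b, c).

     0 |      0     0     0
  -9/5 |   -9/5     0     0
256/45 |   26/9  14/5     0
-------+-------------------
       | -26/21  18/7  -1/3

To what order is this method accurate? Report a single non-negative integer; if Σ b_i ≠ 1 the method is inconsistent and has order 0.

1

b = (-26/21, 18/7, -1/3)
c = (0, -9/5, 256/45)
Ac = (0, 0, -126/25)
Σ b_i: (-26/21)·1 + 18/7·1 + (-1/3)·1 = 1 ✓
b·c: 18/7·(-9/5) + (-1/3)·256/45 = -6166/945 ≠ 1/2 ⇒ order 1.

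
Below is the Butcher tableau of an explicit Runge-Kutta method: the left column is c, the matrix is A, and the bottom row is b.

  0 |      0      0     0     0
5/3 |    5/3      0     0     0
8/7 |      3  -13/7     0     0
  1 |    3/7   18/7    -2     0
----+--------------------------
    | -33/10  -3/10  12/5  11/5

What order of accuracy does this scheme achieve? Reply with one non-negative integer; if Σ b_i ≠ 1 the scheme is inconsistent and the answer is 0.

1

b = (-33/10, -3/10, 12/5, 11/5)
c = (0, 5/3, 8/7, 1)
Ac = (0, 0, -65/21, 2)
Σ b_i: (-33/10)·1 + (-3/10)·1 + 12/5·1 + 11/5·1 = 1 ✓
b·c: (-3/10)·5/3 + 12/5·8/7 + 11/5·1 = 311/70 ≠ 1/2 ⇒ order 1.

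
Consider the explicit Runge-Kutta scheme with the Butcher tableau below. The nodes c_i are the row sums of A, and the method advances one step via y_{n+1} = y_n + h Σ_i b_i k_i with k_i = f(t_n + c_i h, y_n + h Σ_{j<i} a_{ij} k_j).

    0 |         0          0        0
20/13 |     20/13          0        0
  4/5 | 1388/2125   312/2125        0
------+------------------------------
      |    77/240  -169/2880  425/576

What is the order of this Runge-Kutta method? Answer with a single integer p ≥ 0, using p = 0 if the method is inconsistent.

3

b = (77/240, -169/2880, 425/576)
c = (0, 20/13, 4/5)
Ac = (0, 0, 96/425)
Σ b_i: 77/240·1 + (-169/2880)·1 + 425/576·1 = 1 ✓
b·c: (-169/2880)·20/13 + 425/576·4/5 = 1/2 ✓
b·c²: (-169/2880)·400/169 + 425/576·16/25 = 1/3 ✓
b·Ac: 425/576·96/425 = 1/6 ✓; 3 stages ⇒ order 3.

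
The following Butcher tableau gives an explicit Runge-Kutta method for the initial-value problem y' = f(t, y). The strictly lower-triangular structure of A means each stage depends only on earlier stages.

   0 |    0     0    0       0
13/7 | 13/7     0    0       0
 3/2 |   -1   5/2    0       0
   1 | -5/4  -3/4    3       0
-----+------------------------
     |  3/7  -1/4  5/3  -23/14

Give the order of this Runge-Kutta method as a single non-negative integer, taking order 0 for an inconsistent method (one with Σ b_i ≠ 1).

b = (3/7, -1/4, 5/3, -23/14)
c = (0, 13/7, 3/2, 1)
Ac = (0, 0, 65/14, 87/28)
Σ b_i: 3/7·1 + (-1/4)·1 + 5/3·1 + (-23/14)·1 = 17/84 ≠ 1 ⇒ order 0.

0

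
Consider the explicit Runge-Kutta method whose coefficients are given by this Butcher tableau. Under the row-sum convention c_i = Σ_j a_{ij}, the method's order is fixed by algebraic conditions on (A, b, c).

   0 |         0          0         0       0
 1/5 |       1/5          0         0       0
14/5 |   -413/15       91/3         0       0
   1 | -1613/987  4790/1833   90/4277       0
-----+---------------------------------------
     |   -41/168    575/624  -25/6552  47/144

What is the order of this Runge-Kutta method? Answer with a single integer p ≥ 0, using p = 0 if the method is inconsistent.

4

b = (-41/168, 575/624, -25/6552, 47/144)
c = (0, 1/5, 14/5, 1)
Ac = (0, 0, 91/15, 82/141)
Σ b_i: (-41/168)·1 + 575/624·1 + (-25/6552)·1 + 47/144·1 = 1 ✓
b·c: 575/624·1/5 + (-25/6552)·14/5 + 47/144·1 = 1/2 ✓
b·c²: 575/624·1/25 + (-25/6552)·196/25 + 47/144·1 = 1/3 ✓
b·Ac: (-25/6552)·91/15 + 47/144·82/141 = 1/6 ✓
b·c³: 575/624·1/125 + (-25/6552)·2744/125 + 47/144·1 = 1/4 ✓
b·(c∘Ac): (-25/6552)·1274/75 + 47/144·82/141 = 1/8 ✓
b·Ac²: (-25/6552)·91/75 + 47/144·38/141 = 1/12 ✓
b·A²c: 47/144·6/47 = 1/24 ✓; 4 stages ⇒ order 4.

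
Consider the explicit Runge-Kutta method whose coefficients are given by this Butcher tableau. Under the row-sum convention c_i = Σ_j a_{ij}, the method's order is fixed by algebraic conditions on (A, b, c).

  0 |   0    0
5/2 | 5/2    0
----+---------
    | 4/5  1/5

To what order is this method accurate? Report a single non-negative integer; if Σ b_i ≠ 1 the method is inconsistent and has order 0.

b = (4/5, 1/5)
c = (0, 5/2)
Σ b_i: 4/5·1 + 1/5·1 = 1 ✓
b·c: 1/5·5/2 = 1/2 ✓; 2 stages ⇒ order 2.

2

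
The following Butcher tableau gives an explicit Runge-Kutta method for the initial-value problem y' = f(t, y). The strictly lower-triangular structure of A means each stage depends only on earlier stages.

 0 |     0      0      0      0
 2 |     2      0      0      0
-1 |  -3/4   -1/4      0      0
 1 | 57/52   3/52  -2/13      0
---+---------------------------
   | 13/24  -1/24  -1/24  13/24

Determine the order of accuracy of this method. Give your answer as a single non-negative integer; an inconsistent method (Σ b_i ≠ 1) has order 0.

4

b = (13/24, -1/24, -1/24, 13/24)
c = (0, 2, -1, 1)
Ac = (0, 0, -1/2, 7/26)
Σ b_i: 13/24·1 + (-1/24)·1 + (-1/24)·1 + 13/24·1 = 1 ✓
b·c: (-1/24)·2 + (-1/24)·(-1) + 13/24·1 = 1/2 ✓
b·c²: (-1/24)·4 + (-1/24)·1 + 13/24·1 = 1/3 ✓
b·Ac: (-1/24)·(-1/2) + 13/24·7/26 = 1/6 ✓
b·c³: (-1/24)·8 + (-1/24)·(-1) + 13/24·1 = 1/4 ✓
b·(c∘Ac): (-1/24)·1/2 + 13/24·7/26 = 1/8 ✓
b·Ac²: (-1/24)·(-1) + 13/24·1/13 = 1/12 ✓
b·A²c: 13/24·1/13 = 1/24 ✓; 4 stages ⇒ order 4.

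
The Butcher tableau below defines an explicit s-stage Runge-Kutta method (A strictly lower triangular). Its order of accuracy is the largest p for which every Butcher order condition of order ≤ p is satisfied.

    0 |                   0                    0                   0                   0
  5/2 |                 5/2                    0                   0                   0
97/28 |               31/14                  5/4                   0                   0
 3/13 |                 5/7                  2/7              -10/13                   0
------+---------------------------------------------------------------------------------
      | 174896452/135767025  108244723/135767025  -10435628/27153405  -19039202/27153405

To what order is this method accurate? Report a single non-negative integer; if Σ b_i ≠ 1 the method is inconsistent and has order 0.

3

b = (174896452/135767025, 108244723/135767025, -10435628/27153405, -19039202/27153405)
c = (0, 5/2, 97/28, 3/13)
Ac = (0, 0, 25/8, -355/182)
Σ b_i: 174896452/135767025·1 + 108244723/135767025·1 + (-10435628/27153405)·1 + (-19039202/27153405)·1 = 1 ✓
b·c: 108244723/135767025·5/2 + (-10435628/27153405)·97/28 + (-19039202/27153405)·3/13 = 1/2 ✓
b·c²: 108244723/135767025·25/4 + (-10435628/27153405)·9409/784 + (-19039202/27153405)·9/169 = 1/3 ✓
b·Ac: (-10435628/27153405)·25/8 + (-19039202/27153405)·(-355/182) = 1/6 ✓
b·c³: 108244723/135767025·125/8 + (-10435628/27153405)·912673/21952 + (-19039202/27153405)·27/2197 = -3578000491/1013727120 ≠ 1/4 ⇒ order 3.
b·(c∘Ac): (-10435628/27153405)·2425/224 + (-19039202/27153405)·(-1065/2366) = -167047897/43445448 ≠ 1/8
b·Ac²: (-10435628/27153405)·125/16 + (-19039202/27153405)·(-37945/5096) = 56222359/25343178 ≠ 1/12
b·A²c: (-19039202/27153405)·(-125/52) = 18306925/10861362 ≠ 1/24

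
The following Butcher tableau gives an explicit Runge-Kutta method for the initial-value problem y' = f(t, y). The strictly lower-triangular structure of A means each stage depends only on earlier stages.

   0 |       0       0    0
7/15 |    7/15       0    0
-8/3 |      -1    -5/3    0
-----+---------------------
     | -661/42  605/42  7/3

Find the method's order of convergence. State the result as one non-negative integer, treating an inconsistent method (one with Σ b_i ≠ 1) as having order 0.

b = (-661/42, 605/42, 7/3)
c = (0, 7/15, -8/3)
Ac = (0, 0, -7/9)
Σ b_i: (-661/42)·1 + 605/42·1 + 7/3·1 = 1 ✓
b·c: 605/42·7/15 + 7/3·(-8/3) = 1/2 ✓
b·c²: 605/42·49/225 + 7/3·64/9 = 5327/270 ≠ 1/3 ⇒ order 2.
b·Ac: 7/3·(-7/9) = -49/27 ≠ 1/6

2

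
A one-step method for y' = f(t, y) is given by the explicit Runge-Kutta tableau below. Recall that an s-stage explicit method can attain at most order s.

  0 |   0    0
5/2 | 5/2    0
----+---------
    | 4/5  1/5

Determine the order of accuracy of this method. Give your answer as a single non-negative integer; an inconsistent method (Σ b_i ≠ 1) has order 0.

2

b = (4/5, 1/5)
c = (0, 5/2)
Σ b_i: 4/5·1 + 1/5·1 = 1 ✓
b·c: 1/5·5/2 = 1/2 ✓; 2 stages ⇒ order 2.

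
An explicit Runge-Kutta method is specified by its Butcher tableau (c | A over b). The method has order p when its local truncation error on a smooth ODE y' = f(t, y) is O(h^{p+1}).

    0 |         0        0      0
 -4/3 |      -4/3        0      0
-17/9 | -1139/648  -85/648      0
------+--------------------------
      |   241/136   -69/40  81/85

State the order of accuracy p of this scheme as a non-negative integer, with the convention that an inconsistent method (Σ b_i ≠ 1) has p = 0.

3

b = (241/136, -69/40, 81/85)
c = (0, -4/3, -17/9)
Ac = (0, 0, 85/486)
Σ b_i: 241/136·1 + (-69/40)·1 + 81/85·1 = 1 ✓
b·c: (-69/40)·(-4/3) + 81/85·(-17/9) = 1/2 ✓
b·c²: (-69/40)·16/9 + 81/85·289/81 = 1/3 ✓
b·Ac: 81/85·85/486 = 1/6 ✓; 3 stages ⇒ order 3.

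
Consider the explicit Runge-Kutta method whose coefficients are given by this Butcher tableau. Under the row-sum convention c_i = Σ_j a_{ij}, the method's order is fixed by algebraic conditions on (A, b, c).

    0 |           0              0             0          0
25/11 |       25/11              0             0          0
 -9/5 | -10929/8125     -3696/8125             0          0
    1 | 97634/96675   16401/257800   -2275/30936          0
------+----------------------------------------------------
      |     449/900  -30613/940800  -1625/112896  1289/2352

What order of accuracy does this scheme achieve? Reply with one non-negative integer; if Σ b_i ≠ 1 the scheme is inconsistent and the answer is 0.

b = (449/900, -30613/940800, -1625/112896, 1289/2352)
c = (0, 25/11, -9/5, 1)
Ac = (0, 0, -336/325, 357/1289)
Σ b_i: 449/900·1 + (-30613/940800)·1 + (-1625/112896)·1 + 1289/2352·1 = 1 ✓
b·c: (-30613/940800)·25/11 + (-1625/112896)·(-9/5) + 1289/2352·1 = 1/2 ✓
b·c²: (-30613/940800)·625/121 + (-1625/112896)·81/25 + 1289/2352·1 = 1/3 ✓
b·Ac: (-1625/112896)·(-336/325) + 1289/2352·357/1289 = 1/6 ✓
b·c³: (-30613/940800)·15625/1331 + (-1625/112896)·(-729/125) + 1289/2352·1 = 1/4 ✓
b·(c∘Ac): (-1625/112896)·3024/1625 + 1289/2352·357/1289 = 1/8 ✓
b·Ac²: (-1625/112896)·(-336/143) + 1289/2352·1281/14179 = 1/12 ✓
b·A²c: 1289/2352·98/1289 = 1/24 ✓; 4 stages ⇒ order 4.

4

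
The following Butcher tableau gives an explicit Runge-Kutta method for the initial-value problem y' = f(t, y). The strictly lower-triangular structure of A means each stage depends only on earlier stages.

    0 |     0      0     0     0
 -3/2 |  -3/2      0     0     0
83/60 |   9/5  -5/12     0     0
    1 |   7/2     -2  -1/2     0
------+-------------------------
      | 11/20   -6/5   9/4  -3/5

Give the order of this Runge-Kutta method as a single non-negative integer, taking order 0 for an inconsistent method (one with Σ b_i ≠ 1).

1

b = (11/20, -6/5, 9/4, -3/5)
c = (0, -3/2, 83/60, 1)
Ac = (0, 0, 5/8, 277/120)
Σ b_i: 11/20·1 + (-6/5)·1 + 9/4·1 + (-3/5)·1 = 1 ✓
b·c: (-6/5)·(-3/2) + 9/4·83/60 + (-3/5)·1 = 69/16 ≠ 1/2 ⇒ order 1.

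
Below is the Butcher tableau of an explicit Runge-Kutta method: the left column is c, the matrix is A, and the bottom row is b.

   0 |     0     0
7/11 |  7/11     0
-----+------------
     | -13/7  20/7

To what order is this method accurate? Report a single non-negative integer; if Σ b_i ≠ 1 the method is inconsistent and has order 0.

b = (-13/7, 20/7)
c = (0, 7/11)
Σ b_i: (-13/7)·1 + 20/7·1 = 1 ✓
b·c: 20/7·7/11 = 20/11 ≠ 1/2 ⇒ order 1.

1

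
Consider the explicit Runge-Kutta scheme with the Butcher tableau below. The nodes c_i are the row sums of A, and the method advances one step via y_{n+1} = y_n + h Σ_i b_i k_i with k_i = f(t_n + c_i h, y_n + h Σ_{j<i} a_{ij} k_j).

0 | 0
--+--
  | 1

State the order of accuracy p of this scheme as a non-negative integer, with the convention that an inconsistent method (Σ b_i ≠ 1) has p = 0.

1

b = (1)
c = (0)
Σ b_i: 1·1 = 1 ✓; 1 stage ⇒ order 1.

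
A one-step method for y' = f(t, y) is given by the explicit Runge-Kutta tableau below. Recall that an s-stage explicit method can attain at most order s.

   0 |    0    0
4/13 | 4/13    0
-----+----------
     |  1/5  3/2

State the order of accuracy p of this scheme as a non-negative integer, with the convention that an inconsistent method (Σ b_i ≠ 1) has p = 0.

0

b = (1/5, 3/2)
c = (0, 4/13)
Σ b_i: 1/5·1 + 3/2·1 = 17/10 ≠ 1 ⇒ order 0.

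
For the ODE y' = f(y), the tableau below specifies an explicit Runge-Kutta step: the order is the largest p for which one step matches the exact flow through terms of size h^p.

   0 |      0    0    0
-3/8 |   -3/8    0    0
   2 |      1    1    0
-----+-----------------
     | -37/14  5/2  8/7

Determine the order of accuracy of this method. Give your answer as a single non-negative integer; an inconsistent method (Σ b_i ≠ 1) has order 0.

b = (-37/14, 5/2, 8/7)
c = (0, -3/8, 2)
Ac = (0, 0, -3/8)
Σ b_i: (-37/14)·1 + 5/2·1 + 8/7·1 = 1 ✓
b·c: 5/2·(-3/8) + 8/7·2 = 151/112 ≠ 1/2 ⇒ order 1.

1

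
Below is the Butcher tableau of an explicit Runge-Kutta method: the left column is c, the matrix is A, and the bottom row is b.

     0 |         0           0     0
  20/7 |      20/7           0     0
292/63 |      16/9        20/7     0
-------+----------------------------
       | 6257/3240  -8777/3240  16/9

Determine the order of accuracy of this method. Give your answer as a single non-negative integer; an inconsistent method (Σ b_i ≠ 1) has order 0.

2

b = (6257/3240, -8777/3240, 16/9)
c = (0, 20/7, 292/63)
Ac = (0, 0, 400/49)
Σ b_i: 6257/3240·1 + (-8777/3240)·1 + 16/9·1 = 1 ✓
b·c: (-8777/3240)·20/7 + 16/9·292/63 = 1/2 ✓
b·c²: (-8777/3240)·400/49 + 16/9·85264/3969 = 82042/5103 ≠ 1/3 ⇒ order 2.
b·Ac: 16/9·400/49 = 6400/441 ≠ 1/6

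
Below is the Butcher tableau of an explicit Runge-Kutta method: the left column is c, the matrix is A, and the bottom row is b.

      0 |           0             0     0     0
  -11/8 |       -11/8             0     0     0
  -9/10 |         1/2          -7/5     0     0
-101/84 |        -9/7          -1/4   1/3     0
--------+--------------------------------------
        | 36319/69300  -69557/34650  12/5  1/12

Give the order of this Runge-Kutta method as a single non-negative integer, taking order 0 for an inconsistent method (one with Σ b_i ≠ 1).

2

b = (36319/69300, -69557/34650, 12/5, 1/12)
c = (0, -11/8, -9/10, -101/84)
Ac = (0, 0, 77/40, 7/160)
Σ b_i: 36319/69300·1 + (-69557/34650)·1 + 12/5·1 + 1/12·1 = 1 ✓
b·c: (-69557/34650)·(-11/8) + 12/5·(-9/10) + 1/12·(-101/84) = 1/2 ✓
b·c²: (-69557/34650)·121/64 + 12/5·81/100 + 1/12·10201/7056 = -36637493/21168000 ≠ 1/3 ⇒ order 2.
b·Ac: 12/5·77/40 + 1/12·7/160 = 44387/9600 ≠ 1/6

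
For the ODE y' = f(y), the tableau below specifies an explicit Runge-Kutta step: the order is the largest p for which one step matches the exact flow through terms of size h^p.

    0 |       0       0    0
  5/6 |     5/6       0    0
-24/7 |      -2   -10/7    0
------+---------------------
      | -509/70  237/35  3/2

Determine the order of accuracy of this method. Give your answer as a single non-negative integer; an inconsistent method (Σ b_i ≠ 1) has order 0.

2

b = (-509/70, 237/35, 3/2)
c = (0, 5/6, -24/7)
Ac = (0, 0, -25/21)
Σ b_i: (-509/70)·1 + 237/35·1 + 3/2·1 = 1 ✓
b·c: 237/35·5/6 + 3/2·(-24/7) = 1/2 ✓
b·c²: 237/35·25/36 + 3/2·576/49 = 13133/588 ≠ 1/3 ⇒ order 2.
b·Ac: 3/2·(-25/21) = -25/14 ≠ 1/6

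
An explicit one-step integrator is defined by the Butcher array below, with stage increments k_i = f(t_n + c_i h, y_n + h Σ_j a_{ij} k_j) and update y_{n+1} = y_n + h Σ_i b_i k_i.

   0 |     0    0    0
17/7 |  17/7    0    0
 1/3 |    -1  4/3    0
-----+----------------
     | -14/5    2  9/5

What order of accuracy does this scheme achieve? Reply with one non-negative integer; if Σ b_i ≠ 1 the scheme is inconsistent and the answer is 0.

b = (-14/5, 2, 9/5)
c = (0, 17/7, 1/3)
Ac = (0, 0, 68/21)
Σ b_i: (-14/5)·1 + 2·1 + 9/5·1 = 1 ✓
b·c: 2·17/7 + 9/5·1/3 = 191/35 ≠ 1/2 ⇒ order 1.

1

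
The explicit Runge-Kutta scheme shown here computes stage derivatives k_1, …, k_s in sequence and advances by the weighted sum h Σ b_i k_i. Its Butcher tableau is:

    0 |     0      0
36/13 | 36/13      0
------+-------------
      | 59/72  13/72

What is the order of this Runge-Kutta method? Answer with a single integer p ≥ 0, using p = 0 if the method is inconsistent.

2

b = (59/72, 13/72)
c = (0, 36/13)
Σ b_i: 59/72·1 + 13/72·1 = 1 ✓
b·c: 13/72·36/13 = 1/2 ✓; 2 stages ⇒ order 2.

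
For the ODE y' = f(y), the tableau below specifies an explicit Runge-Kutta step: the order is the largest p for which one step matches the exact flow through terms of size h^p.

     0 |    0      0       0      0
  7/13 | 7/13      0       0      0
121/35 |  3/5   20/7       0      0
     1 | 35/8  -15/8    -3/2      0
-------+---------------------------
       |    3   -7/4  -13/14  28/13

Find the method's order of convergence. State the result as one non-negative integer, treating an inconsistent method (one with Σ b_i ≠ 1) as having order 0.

b = (3, -7/4, -13/14, 28/13)
c = (0, 7/13, 121/35, 1)
Ac = (0, 0, 20/13, -22551/3640)
Σ b_i: 3·1 + (-7/4)·1 + (-13/14)·1 + 28/13·1 = 901/364 ≠ 1 ⇒ order 0.

0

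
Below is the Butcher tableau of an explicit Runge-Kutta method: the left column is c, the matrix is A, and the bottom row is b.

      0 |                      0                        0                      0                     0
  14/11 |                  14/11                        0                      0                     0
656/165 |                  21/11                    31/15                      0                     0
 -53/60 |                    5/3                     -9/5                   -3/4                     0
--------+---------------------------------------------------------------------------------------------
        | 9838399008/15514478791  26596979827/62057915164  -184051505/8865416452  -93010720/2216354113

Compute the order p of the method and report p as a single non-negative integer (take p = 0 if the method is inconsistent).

3

b = (9838399008/15514478791, 26596979827/62057915164, -184051505/8865416452, -93010720/2216354113)
c = (0, 14/11, 656/165, -53/60)
Ac = (0, 0, 434/165, -58/11)
Σ b_i: 9838399008/15514478791·1 + 26596979827/62057915164·1 + (-184051505/8865416452)·1 + (-93010720/2216354113)·1 = 1 ✓
b·c: 26596979827/62057915164·14/11 + (-184051505/8865416452)·656/165 + (-93010720/2216354113)·(-53/60) = 1/2 ✓
b·c²: 26596979827/62057915164·196/121 + (-184051505/8865416452)·430336/27225 + (-93010720/2216354113)·2809/3600 = 1/3 ✓
b·Ac: (-184051505/8865416452)·434/165 + (-93010720/2216354113)·(-58/11) = 1/6 ✓
b·c³: 26596979827/62057915164·2744/1331 + (-184051505/8865416452)·282300416/4492125 + (-93010720/2216354113)·(-148877/216000) = -15775860349571/40226827150950 ≠ 1/4 ⇒ order 3.
b·(c∘Ac): (-184051505/8865416452)·284704/27225 + (-93010720/2216354113)·1537/330 = -452618940776/1097095285935 ≠ 1/8
b·Ac²: (-184051505/8865416452)·6076/1815 + (-93010720/2216354113)·(-134044/9075) = 67088834977/121899476215 ≠ 1/12
b·A²c: (-93010720/2216354113)·(-217/110) = 183484784/2216354113 ≠ 1/24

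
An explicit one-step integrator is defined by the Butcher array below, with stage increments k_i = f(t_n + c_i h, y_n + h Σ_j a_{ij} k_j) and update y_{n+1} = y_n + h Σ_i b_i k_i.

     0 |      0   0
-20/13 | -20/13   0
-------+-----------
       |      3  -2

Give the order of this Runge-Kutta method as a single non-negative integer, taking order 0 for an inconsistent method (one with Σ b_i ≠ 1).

1

b = (3, -2)
c = (0, -20/13)
Σ b_i: 3·1 + (-2)·1 = 1 ✓
b·c: (-2)·(-20/13) = 40/13 ≠ 1/2 ⇒ order 1.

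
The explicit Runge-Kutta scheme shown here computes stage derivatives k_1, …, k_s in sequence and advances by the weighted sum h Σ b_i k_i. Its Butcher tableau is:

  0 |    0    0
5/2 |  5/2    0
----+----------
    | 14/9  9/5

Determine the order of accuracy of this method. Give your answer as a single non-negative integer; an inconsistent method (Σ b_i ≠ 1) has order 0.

b = (14/9, 9/5)
c = (0, 5/2)
Σ b_i: 14/9·1 + 9/5·1 = 151/45 ≠ 1 ⇒ order 0.

0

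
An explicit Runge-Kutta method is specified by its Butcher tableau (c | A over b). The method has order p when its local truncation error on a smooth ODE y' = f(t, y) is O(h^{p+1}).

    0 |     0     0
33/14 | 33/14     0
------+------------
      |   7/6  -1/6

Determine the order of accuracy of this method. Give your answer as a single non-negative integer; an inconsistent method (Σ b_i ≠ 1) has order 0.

1

b = (7/6, -1/6)
c = (0, 33/14)
Σ b_i: 7/6·1 + (-1/6)·1 = 1 ✓
b·c: (-1/6)·33/14 = -11/28 ≠ 1/2 ⇒ order 1.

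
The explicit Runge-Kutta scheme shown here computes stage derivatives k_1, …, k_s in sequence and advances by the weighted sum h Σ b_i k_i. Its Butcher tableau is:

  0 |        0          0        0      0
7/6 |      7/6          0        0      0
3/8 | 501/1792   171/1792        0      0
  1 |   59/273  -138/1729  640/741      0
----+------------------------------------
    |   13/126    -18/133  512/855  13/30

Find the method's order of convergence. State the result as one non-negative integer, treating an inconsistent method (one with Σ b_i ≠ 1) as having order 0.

4

b = (13/126, -18/133, 512/855, 13/30)
c = (0, 7/6, 3/8, 1)
Ac = (0, 0, 57/512, 3/13)
Σ b_i: 13/126·1 + (-18/133)·1 + 512/855·1 + 13/30·1 = 1 ✓
b·c: (-18/133)·7/6 + 512/855·3/8 + 13/30·1 = 1/2 ✓
b·c²: (-18/133)·49/36 + 512/855·9/64 + 13/30·1 = 1/3 ✓
b·Ac: 512/855·57/512 + 13/30·3/13 = 1/6 ✓
b·c³: (-18/133)·343/216 + 512/855·27/512 + 13/30·1 = 1/4 ✓
b·(c∘Ac): 512/855·171/4096 + 13/30·3/13 = 1/8 ✓
b·Ac²: 512/855·133/1024 + 13/30·1/78 = 1/12 ✓
b·A²c: 13/30·5/52 = 1/24 ✓; 4 stages ⇒ order 4.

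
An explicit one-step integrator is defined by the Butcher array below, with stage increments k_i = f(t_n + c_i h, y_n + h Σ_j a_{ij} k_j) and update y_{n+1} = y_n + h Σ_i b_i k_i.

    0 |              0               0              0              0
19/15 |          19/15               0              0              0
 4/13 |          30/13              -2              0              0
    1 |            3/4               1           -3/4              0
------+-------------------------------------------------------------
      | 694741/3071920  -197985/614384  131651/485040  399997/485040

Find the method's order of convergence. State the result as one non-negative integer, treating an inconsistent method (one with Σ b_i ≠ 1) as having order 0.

3

b = (694741/3071920, -197985/614384, 131651/485040, 399997/485040)
c = (0, 19/15, 4/13, 1)
Ac = (0, 0, -38/15, 202/195)
Σ b_i: 694741/3071920·1 + (-197985/614384)·1 + 131651/485040·1 + 399997/485040·1 = 1 ✓
b·c: (-197985/614384)·19/15 + 131651/485040·4/13 + 399997/485040·1 = 1/2 ✓
b·c²: (-197985/614384)·361/225 + 131651/485040·16/169 + 399997/485040·1 = 1/3 ✓
b·Ac: 131651/485040·(-38/15) + 399997/485040·202/195 = 1/6 ✓
b·c³: (-197985/614384)·6859/3375 + 131651/485040·64/2197 + 399997/485040·1 = 4201087/23645700 ≠ 1/4 ⇒ order 3.
b·(c∘Ac): 131651/485040·(-152/195) + 399997/485040·202/195 = 779339/1212600 ≠ 1/8
b·Ac²: 131651/485040·(-722/225) + 399997/485040·58309/38025 = 37228889/94582800 ≠ 1/12
b·A²c: 399997/485040·19/10 = 7599943/4850400 ≠ 1/24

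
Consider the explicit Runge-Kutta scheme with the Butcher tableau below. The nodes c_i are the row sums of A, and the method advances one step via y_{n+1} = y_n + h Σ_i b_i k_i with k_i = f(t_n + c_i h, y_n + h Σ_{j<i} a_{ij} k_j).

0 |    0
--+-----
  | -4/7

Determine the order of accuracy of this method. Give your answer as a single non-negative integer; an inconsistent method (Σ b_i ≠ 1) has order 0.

b = (-4/7)
c = (0)
Σ b_i: (-4/7)·1 = -4/7 ≠ 1 ⇒ order 0.

0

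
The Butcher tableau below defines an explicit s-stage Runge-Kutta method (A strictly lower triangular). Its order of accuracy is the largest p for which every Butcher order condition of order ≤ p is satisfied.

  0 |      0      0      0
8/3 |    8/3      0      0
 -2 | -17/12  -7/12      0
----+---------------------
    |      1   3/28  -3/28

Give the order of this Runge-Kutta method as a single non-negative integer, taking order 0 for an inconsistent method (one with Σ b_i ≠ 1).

b = (1, 3/28, -3/28)
c = (0, 8/3, -2)
Ac = (0, 0, -14/9)
Σ b_i: 1·1 + 3/28·1 + (-3/28)·1 = 1 ✓
b·c: 3/28·8/3 + (-3/28)·(-2) = 1/2 ✓
b·c²: 3/28·64/9 + (-3/28)·4 = 1/3 ✓
b·Ac: (-3/28)·(-14/9) = 1/6 ✓; 3 stages ⇒ order 3.

3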